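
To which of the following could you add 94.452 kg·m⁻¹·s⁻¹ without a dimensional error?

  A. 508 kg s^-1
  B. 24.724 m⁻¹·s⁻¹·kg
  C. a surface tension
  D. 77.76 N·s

B.

Reference: kg·m⁻¹·s⁻¹.
Each option:
  A. kg·s⁻¹
  B. kg·m⁻¹·s⁻¹  ← same
  C. [surface tension] = kg·s⁻²
  D. N·s = kg·m·s⁻²·s = kg·m·s⁻¹
Only B. matches kg·m⁻¹·s⁻¹.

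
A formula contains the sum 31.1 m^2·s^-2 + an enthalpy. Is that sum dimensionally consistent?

No

Expand each in SI base units:
  31.1 m^2·s^-2:  m²·s⁻²
  an enthalpy:  [enthalpy] = kg·m²·s⁻²
m²·s⁻² ≠ kg·m²·s⁻², so they cannot be added.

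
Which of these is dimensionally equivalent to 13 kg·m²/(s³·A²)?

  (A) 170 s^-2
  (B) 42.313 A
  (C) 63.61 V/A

(C)

Reference: kg·m²·s⁻³·A⁻².
Each option:
  (A) s⁻²
  (B) A
  (C) V·A⁻¹ = J·C⁻¹·A⁻¹ = kg·m²·s⁻³·A⁻²  ← same
Only (C) matches kg·m²·s⁻³·A⁻².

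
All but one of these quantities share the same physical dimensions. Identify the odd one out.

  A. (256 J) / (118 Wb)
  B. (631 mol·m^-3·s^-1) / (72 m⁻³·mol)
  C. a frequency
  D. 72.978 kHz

In SI base units:
  A. [kg·m²·s⁻²] / [kg·m²·s⁻²·A⁻¹] = A
  B. [m⁻³·s⁻¹·mol] / [m⁻³·mol] = s⁻¹
  C. [frequency] = s⁻¹
  D. Hz = s⁻¹
All reduce to s⁻¹ except A., which is A.

A.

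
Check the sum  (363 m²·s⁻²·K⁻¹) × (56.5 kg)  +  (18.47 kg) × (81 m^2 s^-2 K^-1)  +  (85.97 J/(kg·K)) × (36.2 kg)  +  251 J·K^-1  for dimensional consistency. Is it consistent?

Yes

Reduce each to base SI dimensions:
  (363 m²·s⁻²·K⁻¹) × (56.5 kg):  [m²·s⁻²·K⁻¹] · [kg] = kg·m²·s⁻²·K⁻¹
  (18.47 kg) × (81 m^2 s^-2 K^-1):  [kg] · [m²·s⁻²·K⁻¹] = kg·m²·s⁻²·K⁻¹
  (85.97 J/(kg·K)) × (36.2 kg):  [m²·s⁻²·K⁻¹] · [kg] = kg·m²·s⁻²·K⁻¹
  251 J·K^-1:  J·K⁻¹ = N·m·K⁻¹ = kg·m²·s⁻²·K⁻¹
Every term reduces to kg·m²·s⁻²·K⁻¹.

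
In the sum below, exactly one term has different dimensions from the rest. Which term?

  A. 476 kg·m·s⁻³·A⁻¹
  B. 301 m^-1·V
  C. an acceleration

In SI base units:
  A. kg·m·s⁻³·A⁻¹
  B. V·m⁻¹ = J·C⁻¹·m⁻¹ = kg·m·s⁻³·A⁻¹
  C. [acceleration] = m·s⁻²
All reduce to kg·m·s⁻³·A⁻¹ except C., which is m·s⁻².

C.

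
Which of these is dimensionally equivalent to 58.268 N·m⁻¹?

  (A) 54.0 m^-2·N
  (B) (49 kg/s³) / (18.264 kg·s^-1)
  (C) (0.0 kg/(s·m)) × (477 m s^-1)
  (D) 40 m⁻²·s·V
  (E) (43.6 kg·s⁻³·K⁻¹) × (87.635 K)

Reference: N·m⁻¹ = kg·m·s⁻²·m⁻¹ = kg·s⁻².
Each option:
  (A) N·m⁻² = kg·m·s⁻²·m⁻² = kg·m⁻¹·s⁻²
  (B) [kg·s⁻³] / [kg·s⁻¹] = s⁻²
  (C) [kg·m⁻¹·s⁻¹] · [m·s⁻¹] = kg·s⁻²  ← same
  (D) V·s·m⁻² = J·C⁻¹·s·m⁻² = kg·s⁻²·A⁻¹
  (E) [kg·s⁻³·K⁻¹] · [K] = kg·s⁻³
Only (C) matches kg·s⁻².

(C)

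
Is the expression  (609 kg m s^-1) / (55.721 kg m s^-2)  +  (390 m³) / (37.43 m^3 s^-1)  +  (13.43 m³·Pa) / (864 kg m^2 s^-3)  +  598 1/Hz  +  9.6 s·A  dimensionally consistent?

No

In SI base units:
  (609 kg m s^-1) / (55.721 kg m s^-2):  [kg·m·s⁻¹] / [kg·m·s⁻²] = s
  (390 m³) / (37.43 m^3 s^-1):  [m³] / [m³·s⁻¹] = s
  (13.43 m³·Pa) / (864 kg m^2 s^-3):  [kg·m²·s⁻²] / [kg·m²·s⁻³] = s
  598 1/Hz:  Hz⁻¹ = (s⁻¹)⁻¹ = s
  9.6 s·A:  A·s = s·A
The terms do not share a single dimension (s vs s·A).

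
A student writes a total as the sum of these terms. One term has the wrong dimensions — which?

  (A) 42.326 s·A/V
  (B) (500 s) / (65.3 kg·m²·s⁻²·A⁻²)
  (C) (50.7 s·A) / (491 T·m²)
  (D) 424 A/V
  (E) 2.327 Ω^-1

Dimensions:
  (A) A·s·V⁻¹ = A·s·(J·C⁻¹)⁻¹ = kg⁻¹·m⁻²·s⁴·A²
  (B) [s] / [kg·m²·s⁻²·A⁻²] = kg⁻¹·m⁻²·s³·A²
  (C) [s·A] / [kg·m²·s⁻²·A⁻¹] = kg⁻¹·m⁻²·s³·A²
  (D) A·V⁻¹ = A·(J·C⁻¹)⁻¹ = kg⁻¹·m⁻²·s³·A²
  (E) Ω⁻¹ = (V·A⁻¹)⁻¹ = kg⁻¹·m⁻²·s³·A²
All reduce to kg⁻¹·m⁻²·s³·A² except (A), which is kg⁻¹·m⁻²·s⁴·A².

(A)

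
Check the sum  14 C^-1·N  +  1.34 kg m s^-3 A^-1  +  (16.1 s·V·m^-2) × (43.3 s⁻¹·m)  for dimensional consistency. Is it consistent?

In SI base units:
  14 C^-1·N:  N·C⁻¹ = kg·m·s⁻²·(s·A)⁻¹ = kg·m·s⁻³·A⁻¹
  1.34 kg m s^-3 A^-1:  kg·m·s⁻³·A⁻¹
  (16.1 s·V·m^-2) × (43.3 s⁻¹·m):  [kg·s⁻²·A⁻¹] · [m·s⁻¹] = kg·m·s⁻³·A⁻¹
Every term reduces to kg·m·s⁻³·A⁻¹.

Yes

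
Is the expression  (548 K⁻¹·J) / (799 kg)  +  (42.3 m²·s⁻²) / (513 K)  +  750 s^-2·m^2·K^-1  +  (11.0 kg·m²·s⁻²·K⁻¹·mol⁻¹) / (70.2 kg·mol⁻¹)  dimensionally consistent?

Yes

Reduce each to base SI dimensions:
  (548 K⁻¹·J) / (799 kg):  [kg·m²·s⁻²·K⁻¹] / [kg] = m²·s⁻²·K⁻¹
  (42.3 m²·s⁻²) / (513 K):  [m²·s⁻²] / [K] = m²·s⁻²·K⁻¹
  750 s^-2·m^2·K^-1:  m²·s⁻²·K⁻¹
  (11.0 kg·m²·s⁻²·K⁻¹·mol⁻¹) / (70.2 kg·mol⁻¹):  [kg·m²·s⁻²·K⁻¹·mol⁻¹] / [kg·mol⁻¹] = m²·s⁻²·K⁻¹
Every term reduces to m²·s⁻²·K⁻¹.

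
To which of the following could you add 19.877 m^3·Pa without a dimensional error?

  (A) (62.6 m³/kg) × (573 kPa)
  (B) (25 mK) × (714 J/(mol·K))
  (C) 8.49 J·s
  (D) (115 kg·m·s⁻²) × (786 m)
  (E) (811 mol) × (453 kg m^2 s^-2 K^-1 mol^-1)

Reference: Pa·m³ = N·m⁻²·m³ = kg·m²·s⁻².
Each option:
  (A) [kg⁻¹·m³] · [kg·m⁻¹·s⁻²] = m²·s⁻²
  (B) [K] · [kg·m²·s⁻²·K⁻¹·mol⁻¹] = kg·m²·s⁻²·mol⁻¹
  (C) J·s = N·m·s = kg·m²·s⁻¹
  (D) [kg·m·s⁻²] · [m] = kg·m²·s⁻²  ← same
  (E) [mol] · [kg·m²·s⁻²·K⁻¹·mol⁻¹] = kg·m²·s⁻²·K⁻¹
Only (D) matches kg·m²·s⁻².

(D)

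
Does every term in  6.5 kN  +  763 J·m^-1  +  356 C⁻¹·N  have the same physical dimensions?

In SI base units:
  6.5 kN:  N = kg·m·s⁻²
  763 J·m^-1:  J·m⁻¹ = N·m·m⁻¹ = kg·m·s⁻²
  356 C⁻¹·N:  N·C⁻¹ = kg·m·s⁻²·(s·A)⁻¹ = kg·m·s⁻³·A⁻¹
The terms do not share a single dimension (kg·m·s⁻² vs kg·m·s⁻³·A⁻¹).

No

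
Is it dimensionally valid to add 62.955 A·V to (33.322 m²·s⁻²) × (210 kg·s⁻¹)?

Yes

Reduce each to base SI dimensions:
  62.955 A·V:  V·A = J·C⁻¹·A = kg·m²·s⁻³
  (33.322 m²·s⁻²) × (210 kg·s⁻¹):  [m²·s⁻²] · [kg·s⁻¹] = kg·m²·s⁻³
Both are kg·m²·s⁻³, so they have the same dimensions and can be added.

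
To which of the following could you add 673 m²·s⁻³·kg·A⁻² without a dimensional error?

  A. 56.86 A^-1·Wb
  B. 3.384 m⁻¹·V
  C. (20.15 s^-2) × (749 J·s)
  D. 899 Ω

D.

Reference: kg·m²·s⁻³·A⁻².
Each option:
  A. Wb·A⁻¹ = V·s·A⁻¹ = kg·m²·s⁻²·A⁻²
  B. V·m⁻¹ = J·C⁻¹·m⁻¹ = kg·m·s⁻³·A⁻¹
  C. [s⁻²] · [kg·m²·s⁻¹] = kg·m²·s⁻³
  D. Ω = V·A⁻¹ = kg·m²·s⁻³·A⁻²  ← same
Only D. matches kg·m²·s⁻³·A⁻².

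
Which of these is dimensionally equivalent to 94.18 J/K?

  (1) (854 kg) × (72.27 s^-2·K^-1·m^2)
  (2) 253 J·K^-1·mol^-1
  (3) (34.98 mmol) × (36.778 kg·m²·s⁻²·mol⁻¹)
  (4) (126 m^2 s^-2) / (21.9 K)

(1)

Reference: J·K⁻¹ = N·m·K⁻¹ = kg·m²·s⁻²·K⁻¹.
Each option:
  (1) [kg] · [m²·s⁻²·K⁻¹] = kg·m²·s⁻²·K⁻¹  ← same
  (2) J·mol⁻¹·K⁻¹ = N·m·mol⁻¹·K⁻¹ = kg·m²·s⁻²·K⁻¹·mol⁻¹
  (3) [mol] · [kg·m²·s⁻²·mol⁻¹] = kg·m²·s⁻²
  (4) [m²·s⁻²] / [K] = m²·s⁻²·K⁻¹
Only (1) matches kg·m²·s⁻²·K⁻¹.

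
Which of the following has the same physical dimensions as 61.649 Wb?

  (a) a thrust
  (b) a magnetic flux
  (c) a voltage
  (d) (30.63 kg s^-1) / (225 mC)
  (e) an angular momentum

Reference: Wb = V·s = kg·m²·s⁻²·A⁻¹.
Each option:
  (a) [thrust] = kg·m·s⁻²
  (b) [magnetic flux] = kg·m²·s⁻²·A⁻¹  ← same
  (c) [voltage] = kg·m²·s⁻³·A⁻¹
  (d) [kg·s⁻¹] / [s·A] = kg·s⁻²·A⁻¹
  (e) [angular momentum] = kg·m²·s⁻¹
Only (b) matches kg·m²·s⁻²·A⁻¹.

(b)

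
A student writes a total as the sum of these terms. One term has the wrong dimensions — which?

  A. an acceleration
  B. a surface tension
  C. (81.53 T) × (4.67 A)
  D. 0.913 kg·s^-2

A.

Reduce each to base SI dimensions:
  A. [acceleration] = m·s⁻²
  B. [surface tension] = kg·s⁻²
  C. [kg·s⁻²·A⁻¹] · [A] = kg·s⁻²
  D. kg·s⁻²
All reduce to kg·s⁻² except A., which is m·s⁻².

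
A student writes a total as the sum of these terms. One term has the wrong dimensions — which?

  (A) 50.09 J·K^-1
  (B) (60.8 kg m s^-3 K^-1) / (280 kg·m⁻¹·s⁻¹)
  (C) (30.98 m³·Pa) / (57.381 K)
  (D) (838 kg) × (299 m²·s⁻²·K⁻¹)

Work out the base dimensions of each:
  (A) J·K⁻¹ = N·m·K⁻¹ = kg·m²·s⁻²·K⁻¹
  (B) [kg·m·s⁻³·K⁻¹] / [kg·m⁻¹·s⁻¹] = m²·s⁻²·K⁻¹
  (C) [kg·m²·s⁻²] / [K] = kg·m²·s⁻²·K⁻¹
  (D) [kg] · [m²·s⁻²·K⁻¹] = kg·m²·s⁻²·K⁻¹
All reduce to kg·m²·s⁻²·K⁻¹ except (B), which is m²·s⁻²·K⁻¹.

(B)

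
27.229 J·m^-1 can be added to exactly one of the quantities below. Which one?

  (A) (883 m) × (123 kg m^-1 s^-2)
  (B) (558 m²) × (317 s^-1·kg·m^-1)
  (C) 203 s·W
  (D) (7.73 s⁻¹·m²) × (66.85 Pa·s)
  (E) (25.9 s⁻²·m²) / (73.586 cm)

Reference: J·m⁻¹ = N·m·m⁻¹ = kg·m·s⁻².
Each option:
  (A) [m] · [kg·m⁻¹·s⁻²] = kg·s⁻²
  (B) [m²] · [kg·m⁻¹·s⁻¹] = kg·m·s⁻¹
  (C) W·s = J·s⁻¹·s = kg·m²·s⁻²
  (D) [m²·s⁻¹] · [kg·m⁻¹·s⁻¹] = kg·m·s⁻²  ← same
  (E) [m²·s⁻²] / [m] = m·s⁻²
Only (D) matches kg·m·s⁻².

(D)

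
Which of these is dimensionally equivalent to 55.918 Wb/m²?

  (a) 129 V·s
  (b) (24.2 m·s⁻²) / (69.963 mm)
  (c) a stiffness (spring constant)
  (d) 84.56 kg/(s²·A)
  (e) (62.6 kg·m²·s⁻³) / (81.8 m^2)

Reference: Wb·m⁻² = V·s·m⁻² = kg·s⁻²·A⁻¹.
Each option:
  (a) V·s = J·C⁻¹·s = kg·m²·s⁻²·A⁻¹
  (b) [m·s⁻²] / [m] = s⁻²
  (c) [stiffness (spring constant)] = kg·s⁻²
  (d) kg·s⁻²·A⁻¹  ← same
  (e) [kg·m²·s⁻³] / [m²] = kg·s⁻³
Only (d) matches kg·s⁻²·A⁻¹.

(d)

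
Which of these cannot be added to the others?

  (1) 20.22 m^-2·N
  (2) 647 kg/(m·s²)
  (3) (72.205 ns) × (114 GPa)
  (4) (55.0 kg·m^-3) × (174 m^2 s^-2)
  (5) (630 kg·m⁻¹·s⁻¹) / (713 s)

Work out the base dimensions of each:
  (1) N·m⁻² = kg·m·s⁻²·m⁻² = kg·m⁻¹·s⁻²
  (2) kg·m⁻¹·s⁻²
  (3) [s] · [kg·m⁻¹·s⁻²] = kg·m⁻¹·s⁻¹
  (4) [kg·m⁻³] · [m²·s⁻²] = kg·m⁻¹·s⁻²
  (5) [kg·m⁻¹·s⁻¹] / [s] = kg·m⁻¹·s⁻²
All reduce to kg·m⁻¹·s⁻² except (3), which is kg·m⁻¹·s⁻¹.

(3)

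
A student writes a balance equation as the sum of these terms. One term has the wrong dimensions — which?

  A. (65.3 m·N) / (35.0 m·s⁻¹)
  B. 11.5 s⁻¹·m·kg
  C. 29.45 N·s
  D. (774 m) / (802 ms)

D.

In SI base units:
  A. [kg·m²·s⁻²] / [m·s⁻¹] = kg·m·s⁻¹
  B. kg·m·s⁻¹
  C. N·s = kg·m·s⁻²·s = kg·m·s⁻¹
  D. [m] / [s] = m·s⁻¹
All reduce to kg·m·s⁻¹ except D., which is m·s⁻¹.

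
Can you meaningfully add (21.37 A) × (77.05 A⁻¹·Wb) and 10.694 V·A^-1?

Work out the base dimensions of each:
  (21.37 A) × (77.05 A⁻¹·Wb):  [A] · [kg·m²·s⁻²·A⁻²] = kg·m²·s⁻²·A⁻¹
  10.694 V·A^-1:  V·A⁻¹ = J·C⁻¹·A⁻¹ = kg·m²·s⁻³·A⁻²
kg·m²·s⁻²·A⁻¹ ≠ kg·m²·s⁻³·A⁻², so they cannot be added.

No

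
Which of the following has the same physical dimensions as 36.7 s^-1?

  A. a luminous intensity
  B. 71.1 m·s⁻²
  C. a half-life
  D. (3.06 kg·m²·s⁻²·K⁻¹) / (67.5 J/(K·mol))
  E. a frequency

E.

Reference: s⁻¹.
Each option:
  A. [luminous intensity] = cd
  B. m·s⁻²
  C. [half-life] = s
  D. [kg·m²·s⁻²·K⁻¹] / [kg·m²·s⁻²·K⁻¹·mol⁻¹] = mol
  E. [frequency] = s⁻¹  ← same
Only E. matches s⁻¹.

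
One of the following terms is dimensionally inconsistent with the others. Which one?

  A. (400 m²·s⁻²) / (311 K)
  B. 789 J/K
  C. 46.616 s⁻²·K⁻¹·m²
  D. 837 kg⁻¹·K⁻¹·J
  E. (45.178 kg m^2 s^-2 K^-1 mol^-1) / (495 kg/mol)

Expand each in SI base units:
  A. [m²·s⁻²] / [K] = m²·s⁻²·K⁻¹
  B. J·K⁻¹ = N·m·K⁻¹ = kg·m²·s⁻²·K⁻¹
  C. m²·s⁻²·K⁻¹
  D. J·kg⁻¹·K⁻¹ = N·m·kg⁻¹·K⁻¹ = m²·s⁻²·K⁻¹
  E. [kg·m²·s⁻²·K⁻¹·mol⁻¹] / [kg·mol⁻¹] = m²·s⁻²·K⁻¹
All reduce to m²·s⁻²·K⁻¹ except B., which is kg·m²·s⁻²·K⁻¹.

B.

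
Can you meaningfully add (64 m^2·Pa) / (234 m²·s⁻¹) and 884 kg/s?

No

Reduce each to base SI dimensions:
  (64 m^2·Pa) / (234 m²·s⁻¹):  [kg·m·s⁻²] / [m²·s⁻¹] = kg·m⁻¹·s⁻¹
  884 kg/s:  kg·s⁻¹
kg·m⁻¹·s⁻¹ ≠ kg·s⁻¹, so they cannot be added.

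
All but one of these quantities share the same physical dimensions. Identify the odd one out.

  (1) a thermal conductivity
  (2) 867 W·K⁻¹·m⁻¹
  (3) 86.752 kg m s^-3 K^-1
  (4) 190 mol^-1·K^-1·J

(4)

In SI base units:
  (1) [thermal conductivity] = kg·m·s⁻³·K⁻¹
  (2) W·m⁻¹·K⁻¹ = J·s⁻¹·m⁻¹·K⁻¹ = kg·m·s⁻³·K⁻¹
  (3) kg·m·s⁻³·K⁻¹
  (4) J·mol⁻¹·K⁻¹ = N·m·mol⁻¹·K⁻¹ = kg·m²·s⁻²·K⁻¹·mol⁻¹
All reduce to kg·m·s⁻³·K⁻¹ except (4), which is kg·m²·s⁻²·K⁻¹·mol⁻¹.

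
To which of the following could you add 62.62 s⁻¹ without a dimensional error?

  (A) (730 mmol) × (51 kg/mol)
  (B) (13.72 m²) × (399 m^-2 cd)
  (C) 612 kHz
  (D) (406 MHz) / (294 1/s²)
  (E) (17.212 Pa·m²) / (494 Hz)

Reference: s⁻¹.
Each option:
  (A) [mol] · [kg·mol⁻¹] = kg
  (B) [m²] · [m⁻²·cd] = cd
  (C) Hz = s⁻¹  ← same
  (D) [s⁻¹] / [s⁻²] = s
  (E) [kg·m·s⁻²] / [s⁻¹] = kg·m·s⁻¹
Only (C) matches s⁻¹.

(C)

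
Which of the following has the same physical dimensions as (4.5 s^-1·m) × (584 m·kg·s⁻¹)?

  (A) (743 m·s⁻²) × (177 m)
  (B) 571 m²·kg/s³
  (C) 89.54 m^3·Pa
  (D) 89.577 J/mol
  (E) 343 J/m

Reference: [m·s⁻¹] · [kg·m·s⁻¹] = kg·m²·s⁻².
Each option:
  (A) [m·s⁻²] · [m] = m²·s⁻²
  (B) kg·m²·s⁻³
  (C) Pa·m³ = N·m⁻²·m³ = kg·m²·s⁻²  ← same
  (D) J·mol⁻¹ = N·m·mol⁻¹ = kg·m²·s⁻²·mol⁻¹
  (E) J·m⁻¹ = N·m·m⁻¹ = kg·m·s⁻²
Only (C) matches kg·m²·s⁻².

(C)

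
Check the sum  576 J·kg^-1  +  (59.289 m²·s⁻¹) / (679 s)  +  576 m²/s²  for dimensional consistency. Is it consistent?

Yes

In SI base units:
  576 J·kg^-1:  J·kg⁻¹ = N·m·kg⁻¹ = m²·s⁻²
  (59.289 m²·s⁻¹) / (679 s):  [m²·s⁻¹] / [s] = m²·s⁻²
  576 m²/s²:  m²·s⁻²
Every term reduces to m²·s⁻².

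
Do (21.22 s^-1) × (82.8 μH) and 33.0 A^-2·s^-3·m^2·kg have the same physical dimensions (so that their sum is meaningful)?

Work out the base dimensions of each:
  (21.22 s^-1) × (82.8 μH):  [s⁻¹] · [kg·m²·s⁻²·A⁻²] = kg·m²·s⁻³·A⁻²
  33.0 A^-2·s^-3·m^2·kg:  kg·m²·s⁻³·A⁻²
Both are kg·m²·s⁻³·A⁻², so they have the same dimensions and can be added.

Yes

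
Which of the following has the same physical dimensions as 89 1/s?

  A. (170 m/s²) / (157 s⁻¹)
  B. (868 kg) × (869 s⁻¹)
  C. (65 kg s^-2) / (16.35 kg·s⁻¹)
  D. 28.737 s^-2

C.

Reference: s⁻¹.
Each option:
  A. [m·s⁻²] / [s⁻¹] = m·s⁻¹
  B. [kg] · [s⁻¹] = kg·s⁻¹
  C. [kg·s⁻²] / [kg·s⁻¹] = s⁻¹  ← same
  D. s⁻²
Only C. matches s⁻¹.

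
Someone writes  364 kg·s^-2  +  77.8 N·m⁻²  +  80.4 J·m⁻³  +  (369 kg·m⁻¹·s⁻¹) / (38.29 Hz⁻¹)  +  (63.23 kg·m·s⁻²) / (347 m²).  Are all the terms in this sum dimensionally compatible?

No

Work out the base dimensions of each:
  364 kg·s^-2:  kg·s⁻²
  77.8 N·m⁻²:  N·m⁻² = kg·m·s⁻²·m⁻² = kg·m⁻¹·s⁻²
  80.4 J·m⁻³:  J·m⁻³ = N·m·m⁻³ = kg·m⁻¹·s⁻²
  (369 kg·m⁻¹·s⁻¹) / (38.29 Hz⁻¹):  [kg·m⁻¹·s⁻¹] / [s] = kg·m⁻¹·s⁻²
  (63.23 kg·m·s⁻²) / (347 m²):  [kg·m·s⁻²] / [m²] = kg·m⁻¹·s⁻²
The terms do not share a single dimension (kg·m⁻¹·s⁻² vs kg·s⁻²).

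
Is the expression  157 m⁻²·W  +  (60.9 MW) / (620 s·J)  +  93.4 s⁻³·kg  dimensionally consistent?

Reduce each to base SI dimensions:
  157 m⁻²·W:  W·m⁻² = J·s⁻¹·m⁻² = kg·s⁻³
  (60.9 MW) / (620 s·J):  [kg·m²·s⁻³] / [kg·m²·s⁻¹] = s⁻²
  93.4 s⁻³·kg:  kg·s⁻³
The terms do not share a single dimension (kg·s⁻³ vs s⁻²).

No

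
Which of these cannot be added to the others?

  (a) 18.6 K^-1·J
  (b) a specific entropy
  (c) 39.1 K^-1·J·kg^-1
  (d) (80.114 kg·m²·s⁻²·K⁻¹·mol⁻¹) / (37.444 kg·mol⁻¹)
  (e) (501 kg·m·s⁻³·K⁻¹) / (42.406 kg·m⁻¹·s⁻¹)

(a)

Expand each in SI base units:
  (a) J·K⁻¹ = N·m·K⁻¹ = kg·m²·s⁻²·K⁻¹
  (b) [specific entropy] = m²·s⁻²·K⁻¹
  (c) J·kg⁻¹·K⁻¹ = N·m·kg⁻¹·K⁻¹ = m²·s⁻²·K⁻¹
  (d) [kg·m²·s⁻²·K⁻¹·mol⁻¹] / [kg·mol⁻¹] = m²·s⁻²·K⁻¹
  (e) [kg·m·s⁻³·K⁻¹] / [kg·m⁻¹·s⁻¹] = m²·s⁻²·K⁻¹
All reduce to m²·s⁻²·K⁻¹ except (a), which is kg·m²·s⁻²·K⁻¹.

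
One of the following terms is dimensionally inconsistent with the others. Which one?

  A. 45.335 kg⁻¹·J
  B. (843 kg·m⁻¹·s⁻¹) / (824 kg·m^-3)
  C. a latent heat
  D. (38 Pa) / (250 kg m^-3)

B.

Work out the base dimensions of each:
  A. J·kg⁻¹ = N·m·kg⁻¹ = m²·s⁻²
  B. [kg·m⁻¹·s⁻¹] / [kg·m⁻³] = m²·s⁻¹
  C. [latent heat] = m²·s⁻²
  D. [kg·m⁻¹·s⁻²] / [kg·m⁻³] = m²·s⁻²
All reduce to m²·s⁻² except B., which is m²·s⁻¹.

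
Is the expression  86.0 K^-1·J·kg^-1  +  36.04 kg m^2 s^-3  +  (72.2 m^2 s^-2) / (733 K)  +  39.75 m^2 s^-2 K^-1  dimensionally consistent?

No

Dimensions:
  86.0 K^-1·J·kg^-1:  J·kg⁻¹·K⁻¹ = N·m·kg⁻¹·K⁻¹ = m²·s⁻²·K⁻¹
  36.04 kg m^2 s^-3:  kg·m²·s⁻³
  (72.2 m^2 s^-2) / (733 K):  [m²·s⁻²] / [K] = m²·s⁻²·K⁻¹
  39.75 m^2 s^-2 K^-1:  m²·s⁻²·K⁻¹
The terms do not share a single dimension (kg·m²·s⁻³ vs m²·s⁻²·K⁻¹).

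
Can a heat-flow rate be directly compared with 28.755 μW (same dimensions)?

In SI base units:
  a heat-flow rate:  [heat-flow rate] = kg·m²·s⁻³
  28.755 μW:  W = J·s⁻¹ = kg·m²·s⁻³
Both are kg·m²·s⁻³, so they have the same dimensions and can be added.

Yes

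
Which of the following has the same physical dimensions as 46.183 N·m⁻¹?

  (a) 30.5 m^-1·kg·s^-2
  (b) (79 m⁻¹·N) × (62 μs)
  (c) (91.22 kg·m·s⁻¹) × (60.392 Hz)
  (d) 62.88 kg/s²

Reference: N·m⁻¹ = kg·m·s⁻²·m⁻¹ = kg·s⁻².
Each option:
  (a) kg·m⁻¹·s⁻²
  (b) [kg·s⁻²] · [s] = kg·s⁻¹
  (c) [kg·m·s⁻¹] · [s⁻¹] = kg·m·s⁻²
  (d) kg·s⁻²  ← same
Only (d) matches kg·s⁻².

(d)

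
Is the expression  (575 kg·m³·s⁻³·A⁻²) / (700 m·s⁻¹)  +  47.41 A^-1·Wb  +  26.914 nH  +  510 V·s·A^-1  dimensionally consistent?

Dimensions:
  (575 kg·m³·s⁻³·A⁻²) / (700 m·s⁻¹):  [kg·m³·s⁻³·A⁻²] / [m·s⁻¹] = kg·m²·s⁻²·A⁻²
  47.41 A^-1·Wb:  Wb·A⁻¹ = V·s·A⁻¹ = kg·m²·s⁻²·A⁻²
  26.914 nH:  H = V·s·A⁻¹ = kg·m²·s⁻²·A⁻²
  510 V·s·A^-1:  V·s·A⁻¹ = J·C⁻¹·s·A⁻¹ = kg·m²·s⁻²·A⁻²
Every term reduces to kg·m²·s⁻²·A⁻².

Yes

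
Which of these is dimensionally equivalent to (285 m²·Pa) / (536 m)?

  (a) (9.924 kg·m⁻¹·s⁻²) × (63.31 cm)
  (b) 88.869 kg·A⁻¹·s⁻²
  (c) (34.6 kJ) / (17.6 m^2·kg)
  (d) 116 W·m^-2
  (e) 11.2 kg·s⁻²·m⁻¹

(a)

Reference: [kg·m·s⁻²] / [m] = kg·s⁻².
Each option:
  (a) [kg·m⁻¹·s⁻²] · [m] = kg·s⁻²  ← same
  (b) kg·s⁻²·A⁻¹
  (c) [kg·m²·s⁻²] / [kg·m²] = s⁻²
  (d) W·m⁻² = J·s⁻¹·m⁻² = kg·s⁻³
  (e) kg·m⁻¹·s⁻²
Only (a) matches kg·s⁻².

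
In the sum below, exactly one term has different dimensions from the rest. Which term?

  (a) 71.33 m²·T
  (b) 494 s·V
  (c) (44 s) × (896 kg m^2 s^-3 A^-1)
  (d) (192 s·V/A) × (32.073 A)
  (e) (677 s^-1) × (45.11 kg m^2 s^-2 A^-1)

(e)

In SI base units:
  (a) T·m² = Wb·m⁻²·m² = kg·m²·s⁻²·A⁻¹
  (b) V·s = J·C⁻¹·s = kg·m²·s⁻²·A⁻¹
  (c) [s] · [kg·m²·s⁻³·A⁻¹] = kg·m²·s⁻²·A⁻¹
  (d) [kg·m²·s⁻²·A⁻²] · [A] = kg·m²·s⁻²·A⁻¹
  (e) [s⁻¹] · [kg·m²·s⁻²·A⁻¹] = kg·m²·s⁻³·A⁻¹
All reduce to kg·m²·s⁻²·A⁻¹ except (e), which is kg·m²·s⁻³·A⁻¹.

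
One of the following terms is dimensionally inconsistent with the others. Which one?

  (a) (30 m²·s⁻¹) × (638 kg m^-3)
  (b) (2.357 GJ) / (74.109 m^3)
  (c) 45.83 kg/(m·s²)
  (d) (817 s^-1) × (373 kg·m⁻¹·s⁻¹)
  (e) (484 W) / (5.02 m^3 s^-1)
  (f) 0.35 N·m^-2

(a)

Dimensions:
  (a) [m²·s⁻¹] · [kg·m⁻³] = kg·m⁻¹·s⁻¹
  (b) [kg·m²·s⁻²] / [m³] = kg·m⁻¹·s⁻²
  (c) kg·m⁻¹·s⁻²
  (d) [s⁻¹] · [kg·m⁻¹·s⁻¹] = kg·m⁻¹·s⁻²
  (e) [kg·m²·s⁻³] / [m³·s⁻¹] = kg·m⁻¹·s⁻²
  (f) N·m⁻² = kg·m·s⁻²·m⁻² = kg·m⁻¹·s⁻²
All reduce to kg·m⁻¹·s⁻² except (a), which is kg·m⁻¹·s⁻¹.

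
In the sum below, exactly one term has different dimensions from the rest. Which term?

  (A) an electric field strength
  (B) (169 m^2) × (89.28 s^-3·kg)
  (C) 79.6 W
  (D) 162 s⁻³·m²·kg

(A)

Expand each in SI base units:
  (A) [electric field strength] = kg·m·s⁻³·A⁻¹
  (B) [m²] · [kg·s⁻³] = kg·m²·s⁻³
  (C) W = J·s⁻¹ = kg·m²·s⁻³
  (D) kg·m²·s⁻³
All reduce to kg·m²·s⁻³ except (A), which is kg·m·s⁻³·A⁻¹.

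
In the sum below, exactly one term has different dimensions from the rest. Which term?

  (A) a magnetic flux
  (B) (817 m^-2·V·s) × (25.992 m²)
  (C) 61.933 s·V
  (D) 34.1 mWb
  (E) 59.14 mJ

Work out the base dimensions of each:
  (A) [magnetic flux] = kg·m²·s⁻²·A⁻¹
  (B) [kg·s⁻²·A⁻¹] · [m²] = kg·m²·s⁻²·A⁻¹
  (C) V·s = J·C⁻¹·s = kg·m²·s⁻²·A⁻¹
  (D) Wb = V·s = kg·m²·s⁻²·A⁻¹
  (E) J = N·m = kg·m²·s⁻²
All reduce to kg·m²·s⁻²·A⁻¹ except (E), which is kg·m²·s⁻².

(E)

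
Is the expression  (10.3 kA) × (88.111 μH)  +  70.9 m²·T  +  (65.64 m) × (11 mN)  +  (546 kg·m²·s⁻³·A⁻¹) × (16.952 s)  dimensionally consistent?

No

Expand each in SI base units:
  (10.3 kA) × (88.111 μH):  [A] · [kg·m²·s⁻²·A⁻²] = kg·m²·s⁻²·A⁻¹
  70.9 m²·T:  T·m² = Wb·m⁻²·m² = kg·m²·s⁻²·A⁻¹
  (65.64 m) × (11 mN):  [m] · [kg·m·s⁻²] = kg·m²·s⁻²
  (546 kg·m²·s⁻³·A⁻¹) × (16.952 s):  [kg·m²·s⁻³·A⁻¹] · [s] = kg·m²·s⁻²·A⁻¹
The terms do not share a single dimension (kg·m²·s⁻² vs kg·m²·s⁻²·A⁻¹).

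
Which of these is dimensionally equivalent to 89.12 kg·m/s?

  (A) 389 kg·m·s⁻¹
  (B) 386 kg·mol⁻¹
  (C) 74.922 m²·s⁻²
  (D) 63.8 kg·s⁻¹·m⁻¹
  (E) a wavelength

(A)

Reference: kg·m·s⁻¹.
Each option:
  (A) kg·m·s⁻¹  ← same
  (B) kg·mol⁻¹
  (C) m²·s⁻²
  (D) kg·m⁻¹·s⁻¹
  (E) [wavelength] = m
Only (A) matches kg·m·s⁻¹.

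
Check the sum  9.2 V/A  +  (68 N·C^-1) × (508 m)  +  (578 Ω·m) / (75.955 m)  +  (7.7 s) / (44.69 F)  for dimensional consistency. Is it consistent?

Reduce each to base SI dimensions:
  9.2 V/A:  V·A⁻¹ = J·C⁻¹·A⁻¹ = kg·m²·s⁻³·A⁻²
  (68 N·C^-1) × (508 m):  [kg·m·s⁻³·A⁻¹] · [m] = kg·m²·s⁻³·A⁻¹
  (578 Ω·m) / (75.955 m):  [kg·m³·s⁻³·A⁻²] / [m] = kg·m²·s⁻³·A⁻²
  (7.7 s) / (44.69 F):  [s] / [kg⁻¹·m⁻²·s⁴·A²] = kg·m²·s⁻³·A⁻²
The terms do not share a single dimension (kg·m²·s⁻³·A⁻² vs kg·m²·s⁻³·A⁻¹).

No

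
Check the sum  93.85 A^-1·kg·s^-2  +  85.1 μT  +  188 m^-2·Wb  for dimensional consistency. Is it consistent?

Yes

Work out the base dimensions of each:
  93.85 A^-1·kg·s^-2:  kg·s⁻²·A⁻¹
  85.1 μT:  T = Wb·m⁻² = kg·s⁻²·A⁻¹
  188 m^-2·Wb:  Wb·m⁻² = V·s·m⁻² = kg·s⁻²·A⁻¹
Every term reduces to kg·s⁻²·A⁻¹.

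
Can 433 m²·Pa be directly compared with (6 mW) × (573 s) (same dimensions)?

No

Dimensions:
  433 m²·Pa:  Pa·m² = N·m⁻²·m² = kg·m·s⁻²
  (6 mW) × (573 s):  [kg·m²·s⁻³] · [s] = kg·m²·s⁻²
kg·m·s⁻² ≠ kg·m²·s⁻², so they cannot be added.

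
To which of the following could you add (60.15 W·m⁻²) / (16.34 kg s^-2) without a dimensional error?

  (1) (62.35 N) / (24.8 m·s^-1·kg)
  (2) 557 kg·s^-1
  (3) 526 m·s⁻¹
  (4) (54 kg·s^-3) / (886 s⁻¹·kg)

(1)

Reference: [kg·s⁻³] / [kg·s⁻²] = s⁻¹.
Each option:
  (1) [kg·m·s⁻²] / [kg·m·s⁻¹] = s⁻¹  ← same
  (2) kg·s⁻¹
  (3) m·s⁻¹
  (4) [kg·s⁻³] / [kg·s⁻¹] = s⁻²
Only (1) matches s⁻¹.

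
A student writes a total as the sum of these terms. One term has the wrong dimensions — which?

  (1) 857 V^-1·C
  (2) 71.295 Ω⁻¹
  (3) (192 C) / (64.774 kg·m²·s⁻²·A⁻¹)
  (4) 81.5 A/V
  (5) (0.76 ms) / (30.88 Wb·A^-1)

(1)

Dimensions:
  (1) C·V⁻¹ = s·A·(J·C⁻¹)⁻¹ = kg⁻¹·m⁻²·s⁴·A²
  (2) Ω⁻¹ = (V·A⁻¹)⁻¹ = kg⁻¹·m⁻²·s³·A²
  (3) [s·A] / [kg·m²·s⁻²·A⁻¹] = kg⁻¹·m⁻²·s³·A²
  (4) A·V⁻¹ = A·(J·C⁻¹)⁻¹ = kg⁻¹·m⁻²·s³·A²
  (5) [s] / [kg·m²·s⁻²·A⁻²] = kg⁻¹·m⁻²·s³·A²
All reduce to kg⁻¹·m⁻²·s³·A² except (1), which is kg⁻¹·m⁻²·s⁴·A².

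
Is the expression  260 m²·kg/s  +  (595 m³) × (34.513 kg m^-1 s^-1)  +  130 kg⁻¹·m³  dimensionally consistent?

No

Expand each in SI base units:
  260 m²·kg/s:  kg·m²·s⁻¹
  (595 m³) × (34.513 kg m^-1 s^-1):  [m³] · [kg·m⁻¹·s⁻¹] = kg·m²·s⁻¹
  130 kg⁻¹·m³:  kg⁻¹·m³
The terms do not share a single dimension (kg·m²·s⁻¹ vs kg⁻¹·m³).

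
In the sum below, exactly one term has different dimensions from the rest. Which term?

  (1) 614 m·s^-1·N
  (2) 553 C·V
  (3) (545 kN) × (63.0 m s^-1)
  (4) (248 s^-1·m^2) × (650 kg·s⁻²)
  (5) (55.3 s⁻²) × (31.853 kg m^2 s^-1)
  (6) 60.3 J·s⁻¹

(2)

Dimensions:
  (1) N·m·s⁻¹ = kg·m·s⁻²·m·s⁻¹ = kg·m²·s⁻³
  (2) C·V = s·A·J·C⁻¹ = kg·m²·s⁻²
  (3) [kg·m·s⁻²] · [m·s⁻¹] = kg·m²·s⁻³
  (4) [m²·s⁻¹] · [kg·s⁻²] = kg·m²·s⁻³
  (5) [s⁻²] · [kg·m²·s⁻¹] = kg·m²·s⁻³
  (6) J·s⁻¹ = N·m·s⁻¹ = kg·m²·s⁻³
All reduce to kg·m²·s⁻³ except (2), which is kg·m²·s⁻².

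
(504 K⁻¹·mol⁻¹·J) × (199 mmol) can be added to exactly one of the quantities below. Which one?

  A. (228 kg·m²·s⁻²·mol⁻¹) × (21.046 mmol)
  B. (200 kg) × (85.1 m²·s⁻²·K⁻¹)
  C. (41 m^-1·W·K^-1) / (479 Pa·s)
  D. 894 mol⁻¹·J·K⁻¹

Reference: [kg·m²·s⁻²·K⁻¹·mol⁻¹] · [mol] = kg·m²·s⁻²·K⁻¹.
Each option:
  A. [kg·m²·s⁻²·mol⁻¹] · [mol] = kg·m²·s⁻²
  B. [kg] · [m²·s⁻²·K⁻¹] = kg·m²·s⁻²·K⁻¹  ← same
  C. [kg·m·s⁻³·K⁻¹] / [kg·m⁻¹·s⁻¹] = m²·s⁻²·K⁻¹
  D. J·mol⁻¹·K⁻¹ = N·m·mol⁻¹·K⁻¹ = kg·m²·s⁻²·K⁻¹·mol⁻¹
Only B. matches kg·m²·s⁻²·K⁻¹.

B.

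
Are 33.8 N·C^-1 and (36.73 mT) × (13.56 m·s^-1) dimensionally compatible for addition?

Reduce each to base SI dimensions:
  33.8 N·C^-1:  N·C⁻¹ = kg·m·s⁻²·(s·A)⁻¹ = kg·m·s⁻³·A⁻¹
  (36.73 mT) × (13.56 m·s^-1):  [kg·s⁻²·A⁻¹] · [m·s⁻¹] = kg·m·s⁻³·A⁻¹
Both are kg·m·s⁻³·A⁻¹, so they have the same dimensions and can be added.

Yes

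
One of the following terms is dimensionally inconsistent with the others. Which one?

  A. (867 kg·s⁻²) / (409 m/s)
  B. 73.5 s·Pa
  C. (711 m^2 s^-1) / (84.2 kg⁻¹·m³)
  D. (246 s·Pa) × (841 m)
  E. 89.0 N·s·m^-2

Dimensions:
  A. [kg·s⁻²] / [m·s⁻¹] = kg·m⁻¹·s⁻¹
  B. Pa·s = N·m⁻²·s = kg·m⁻¹·s⁻¹
  C. [m²·s⁻¹] / [kg⁻¹·m³] = kg·m⁻¹·s⁻¹
  D. [kg·m⁻¹·s⁻¹] · [m] = kg·s⁻¹
  E. N·s·m⁻² = kg·m·s⁻²·s·m⁻² = kg·m⁻¹·s⁻¹
All reduce to kg·m⁻¹·s⁻¹ except D., which is kg·s⁻¹.

D.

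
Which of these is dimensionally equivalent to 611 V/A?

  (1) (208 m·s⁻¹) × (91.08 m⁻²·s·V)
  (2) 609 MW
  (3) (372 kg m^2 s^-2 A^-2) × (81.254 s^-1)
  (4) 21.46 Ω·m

Reference: V·A⁻¹ = J·C⁻¹·A⁻¹ = kg·m²·s⁻³·A⁻².
Each option:
  (1) [m·s⁻¹] · [kg·s⁻²·A⁻¹] = kg·m·s⁻³·A⁻¹
  (2) W = J·s⁻¹ = kg·m²·s⁻³
  (3) [kg·m²·s⁻²·A⁻²] · [s⁻¹] = kg·m²·s⁻³·A⁻²  ← same
  (4) Ω·m = V·A⁻¹·m = kg·m³·s⁻³·A⁻²
Only (3) matches kg·m²·s⁻³·A⁻².

(3)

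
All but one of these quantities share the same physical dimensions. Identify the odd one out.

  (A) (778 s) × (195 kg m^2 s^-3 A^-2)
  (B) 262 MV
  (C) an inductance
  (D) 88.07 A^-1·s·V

Expand each in SI base units:
  (A) [s] · [kg·m²·s⁻³·A⁻²] = kg·m²·s⁻²·A⁻²
  (B) V = J·C⁻¹ = kg·m²·s⁻³·A⁻¹
  (C) [inductance] = kg·m²·s⁻²·A⁻²
  (D) V·s·A⁻¹ = J·C⁻¹·s·A⁻¹ = kg·m²·s⁻²·A⁻²
All reduce to kg·m²·s⁻²·A⁻² except (B), which is kg·m²·s⁻³·A⁻¹.

(B)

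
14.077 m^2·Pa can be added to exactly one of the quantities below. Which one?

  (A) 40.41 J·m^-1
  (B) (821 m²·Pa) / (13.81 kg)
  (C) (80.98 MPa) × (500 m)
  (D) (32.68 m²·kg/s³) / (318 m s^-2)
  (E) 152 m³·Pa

(A)

Reference: Pa·m² = N·m⁻²·m² = kg·m·s⁻².
Each option:
  (A) J·m⁻¹ = N·m·m⁻¹ = kg·m·s⁻²  ← same
  (B) [kg·m·s⁻²] / [kg] = m·s⁻²
  (C) [kg·m⁻¹·s⁻²] · [m] = kg·s⁻²
  (D) [kg·m²·s⁻³] / [m·s⁻²] = kg·m·s⁻¹
  (E) Pa·m³ = N·m⁻²·m³ = kg·m²·s⁻²
Only (A) matches kg·m·s⁻².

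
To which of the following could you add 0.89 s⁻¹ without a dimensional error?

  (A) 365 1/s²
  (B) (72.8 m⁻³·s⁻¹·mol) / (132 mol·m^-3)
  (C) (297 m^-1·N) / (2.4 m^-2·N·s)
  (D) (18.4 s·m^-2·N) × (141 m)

(B)

Reference: s⁻¹.
Each option:
  (A) s⁻²
  (B) [m⁻³·s⁻¹·mol] / [m⁻³·mol] = s⁻¹  ← same
  (C) [kg·s⁻²] / [kg·m⁻¹·s⁻¹] = m·s⁻¹
  (D) [kg·m⁻¹·s⁻¹] · [m] = kg·s⁻¹
Only (B) matches s⁻¹.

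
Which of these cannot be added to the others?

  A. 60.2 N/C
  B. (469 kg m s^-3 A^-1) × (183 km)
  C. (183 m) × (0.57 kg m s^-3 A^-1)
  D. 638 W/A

A.

Reduce each to base SI dimensions:
  A. N·C⁻¹ = kg·m·s⁻²·(s·A)⁻¹ = kg·m·s⁻³·A⁻¹
  B. [kg·m·s⁻³·A⁻¹] · [m] = kg·m²·s⁻³·A⁻¹
  C. [m] · [kg·m·s⁻³·A⁻¹] = kg·m²·s⁻³·A⁻¹
  D. W·A⁻¹ = J·s⁻¹·A⁻¹ = kg·m²·s⁻³·A⁻¹
All reduce to kg·m²·s⁻³·A⁻¹ except A., which is kg·m·s⁻³·A⁻¹.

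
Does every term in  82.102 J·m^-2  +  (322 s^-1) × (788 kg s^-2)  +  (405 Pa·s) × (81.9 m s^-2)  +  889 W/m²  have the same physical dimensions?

Expand each in SI base units:
  82.102 J·m^-2:  J·m⁻² = N·m·m⁻² = kg·s⁻²
  (322 s^-1) × (788 kg s^-2):  [s⁻¹] · [kg·s⁻²] = kg·s⁻³
  (405 Pa·s) × (81.9 m s^-2):  [kg·m⁻¹·s⁻¹] · [m·s⁻²] = kg·s⁻³
  889 W/m²:  W·m⁻² = J·s⁻¹·m⁻² = kg·s⁻³
The terms do not share a single dimension (kg·s⁻² vs kg·s⁻³).

No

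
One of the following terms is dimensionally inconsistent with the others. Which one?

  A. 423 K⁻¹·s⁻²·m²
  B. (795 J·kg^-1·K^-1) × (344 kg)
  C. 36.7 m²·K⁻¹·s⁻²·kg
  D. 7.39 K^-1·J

A.

Dimensions:
  A. m²·s⁻²·K⁻¹
  B. [m²·s⁻²·K⁻¹] · [kg] = kg·m²·s⁻²·K⁻¹
  C. kg·m²·s⁻²·K⁻¹
  D. J·K⁻¹ = N·m·K⁻¹ = kg·m²·s⁻²·K⁻¹
All reduce to kg·m²·s⁻²·K⁻¹ except A., which is m²·s⁻²·K⁻¹.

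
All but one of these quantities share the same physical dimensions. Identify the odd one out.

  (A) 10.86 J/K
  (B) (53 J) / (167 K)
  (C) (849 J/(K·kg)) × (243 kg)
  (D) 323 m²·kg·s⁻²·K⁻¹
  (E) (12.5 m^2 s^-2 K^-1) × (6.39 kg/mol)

(E)

Dimensions:
  (A) J·K⁻¹ = N·m·K⁻¹ = kg·m²·s⁻²·K⁻¹
  (B) [kg·m²·s⁻²] / [K] = kg·m²·s⁻²·K⁻¹
  (C) [m²·s⁻²·K⁻¹] · [kg] = kg·m²·s⁻²·K⁻¹
  (D) kg·m²·s⁻²·K⁻¹
  (E) [m²·s⁻²·K⁻¹] · [kg·mol⁻¹] = kg·m²·s⁻²·K⁻¹·mol⁻¹
All reduce to kg·m²·s⁻²·K⁻¹ except (E), which is kg·m²·s⁻²·K⁻¹·mol⁻¹.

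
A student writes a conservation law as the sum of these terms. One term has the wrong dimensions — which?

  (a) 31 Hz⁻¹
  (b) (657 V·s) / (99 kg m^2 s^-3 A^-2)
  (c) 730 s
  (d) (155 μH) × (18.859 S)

Reduce each to base SI dimensions:
  (a) Hz⁻¹ = (s⁻¹)⁻¹ = s
  (b) [kg·m²·s⁻²·A⁻¹] / [kg·m²·s⁻³·A⁻²] = s·A
  (c) s
  (d) [kg·m²·s⁻²·A⁻²] · [kg⁻¹·m⁻²·s³·A²] = s
All reduce to s except (b), which is s·A.

(b)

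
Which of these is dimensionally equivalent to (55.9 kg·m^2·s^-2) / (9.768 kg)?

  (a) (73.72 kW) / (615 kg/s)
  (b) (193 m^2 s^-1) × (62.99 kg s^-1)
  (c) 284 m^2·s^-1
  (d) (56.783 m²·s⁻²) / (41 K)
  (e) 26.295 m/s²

(a)

Reference: [kg·m²·s⁻²] / [kg] = m²·s⁻².
Each option:
  (a) [kg·m²·s⁻³] / [kg·s⁻¹] = m²·s⁻²  ← same
  (b) [m²·s⁻¹] · [kg·s⁻¹] = kg·m²·s⁻²
  (c) m²·s⁻¹
  (d) [m²·s⁻²] / [K] = m²·s⁻²·K⁻¹
  (e) m·s⁻²
Only (a) matches m²·s⁻².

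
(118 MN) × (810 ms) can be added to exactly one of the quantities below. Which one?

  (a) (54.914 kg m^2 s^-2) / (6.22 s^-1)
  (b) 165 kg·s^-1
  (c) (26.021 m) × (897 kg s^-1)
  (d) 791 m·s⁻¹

(c)

Reference: [kg·m·s⁻²] · [s] = kg·m·s⁻¹.
Each option:
  (a) [kg·m²·s⁻²] / [s⁻¹] = kg·m²·s⁻¹
  (b) kg·s⁻¹
  (c) [m] · [kg·s⁻¹] = kg·m·s⁻¹  ← same
  (d) m·s⁻¹
Only (c) matches kg·m·s⁻¹.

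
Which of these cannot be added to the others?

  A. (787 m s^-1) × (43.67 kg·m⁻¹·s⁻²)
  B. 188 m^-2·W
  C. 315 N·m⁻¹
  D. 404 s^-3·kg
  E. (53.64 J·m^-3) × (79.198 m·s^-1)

In SI base units:
  A. [m·s⁻¹] · [kg·m⁻¹·s⁻²] = kg·s⁻³
  B. W·m⁻² = J·s⁻¹·m⁻² = kg·s⁻³
  C. N·m⁻¹ = kg·m·s⁻²·m⁻¹ = kg·s⁻²
  D. kg·s⁻³
  E. [kg·m⁻¹·s⁻²] · [m·s⁻¹] = kg·s⁻³
All reduce to kg·s⁻³ except C., which is kg·s⁻².

C.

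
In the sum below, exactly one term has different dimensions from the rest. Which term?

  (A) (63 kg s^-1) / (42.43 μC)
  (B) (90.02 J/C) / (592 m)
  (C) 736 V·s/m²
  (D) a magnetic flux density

Expand each in SI base units:
  (A) [kg·s⁻¹] / [s·A] = kg·s⁻²·A⁻¹
  (B) [kg·m²·s⁻³·A⁻¹] / [m] = kg·m·s⁻³·A⁻¹
  (C) V·s·m⁻² = J·C⁻¹·s·m⁻² = kg·s⁻²·A⁻¹
  (D) [magnetic flux density] = kg·s⁻²·A⁻¹
All reduce to kg·s⁻²·A⁻¹ except (B), which is kg·m·s⁻³·A⁻¹.

(B)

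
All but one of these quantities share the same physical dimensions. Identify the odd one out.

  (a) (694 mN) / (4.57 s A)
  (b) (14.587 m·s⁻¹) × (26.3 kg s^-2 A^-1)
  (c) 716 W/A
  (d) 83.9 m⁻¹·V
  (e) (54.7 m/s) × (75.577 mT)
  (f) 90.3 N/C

(c)

In SI base units:
  (a) [kg·m·s⁻²] / [s·A] = kg·m·s⁻³·A⁻¹
  (b) [m·s⁻¹] · [kg·s⁻²·A⁻¹] = kg·m·s⁻³·A⁻¹
  (c) W·A⁻¹ = J·s⁻¹·A⁻¹ = kg·m²·s⁻³·A⁻¹
  (d) V·m⁻¹ = J·C⁻¹·m⁻¹ = kg·m·s⁻³·A⁻¹
  (e) [m·s⁻¹] · [kg·s⁻²·A⁻¹] = kg·m·s⁻³·A⁻¹
  (f) N·C⁻¹ = kg·m·s⁻²·(s·A)⁻¹ = kg·m·s⁻³·A⁻¹
All reduce to kg·m·s⁻³·A⁻¹ except (c), which is kg·m²·s⁻³·A⁻¹.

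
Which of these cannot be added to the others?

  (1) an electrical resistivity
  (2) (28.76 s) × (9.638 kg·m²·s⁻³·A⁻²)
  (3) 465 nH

Work out the base dimensions of each:
  (1) [electrical resistivity] = kg·m³·s⁻³·A⁻²
  (2) [s] · [kg·m²·s⁻³·A⁻²] = kg·m²·s⁻²·A⁻²
  (3) H = V·s·A⁻¹ = kg·m²·s⁻²·A⁻²
All reduce to kg·m²·s⁻²·A⁻² except (1), which is kg·m³·s⁻³·A⁻².

(1)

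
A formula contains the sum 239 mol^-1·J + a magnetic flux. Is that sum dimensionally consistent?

In SI base units:
  239 mol^-1·J:  J·mol⁻¹ = N·m·mol⁻¹ = kg·m²·s⁻²·mol⁻¹
  a magnetic flux:  [magnetic flux] = kg·m²·s⁻²·A⁻¹
kg·m²·s⁻²·mol⁻¹ ≠ kg·m²·s⁻²·A⁻¹, so they cannot be added.

No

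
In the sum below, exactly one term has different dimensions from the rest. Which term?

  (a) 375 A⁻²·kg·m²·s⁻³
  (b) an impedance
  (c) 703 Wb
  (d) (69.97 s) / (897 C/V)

Reduce each to base SI dimensions:
  (a) kg·m²·s⁻³·A⁻²
  (b) [impedance] = kg·m²·s⁻³·A⁻²
  (c) Wb = V·s = kg·m²·s⁻²·A⁻¹
  (d) [s] / [kg⁻¹·m⁻²·s⁴·A²] = kg·m²·s⁻³·A⁻²
All reduce to kg·m²·s⁻³·A⁻² except (c), which is kg·m²·s⁻²·A⁻¹.

(c)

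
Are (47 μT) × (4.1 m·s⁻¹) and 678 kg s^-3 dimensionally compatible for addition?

Reduce each to base SI dimensions:
  (47 μT) × (4.1 m·s⁻¹):  [kg·s⁻²·A⁻¹] · [m·s⁻¹] = kg·m·s⁻³·A⁻¹
  678 kg s^-3:  kg·s⁻³
kg·m·s⁻³·A⁻¹ ≠ kg·s⁻³, so they cannot be added.

No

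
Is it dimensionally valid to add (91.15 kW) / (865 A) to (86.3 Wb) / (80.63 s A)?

No

Reduce each to base SI dimensions:
  (91.15 kW) / (865 A):  [kg·m²·s⁻³] / [A] = kg·m²·s⁻³·A⁻¹
  (86.3 Wb) / (80.63 s A):  [kg·m²·s⁻²·A⁻¹] / [s·A] = kg·m²·s⁻³·A⁻²
kg·m²·s⁻³·A⁻¹ ≠ kg·m²·s⁻³·A⁻², so they cannot be added.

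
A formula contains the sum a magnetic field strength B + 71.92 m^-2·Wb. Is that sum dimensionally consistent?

In SI base units:
  a magnetic field strength B:  [magnetic field strength B] = kg·s⁻²·A⁻¹
  71.92 m^-2·Wb:  Wb·m⁻² = V·s·m⁻² = kg·s⁻²·A⁻¹
Both are kg·s⁻²·A⁻¹, so they have the same dimensions and can be added.

Yes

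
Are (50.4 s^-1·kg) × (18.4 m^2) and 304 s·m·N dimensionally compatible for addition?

Expand each in SI base units:
  (50.4 s^-1·kg) × (18.4 m^2):  [kg·s⁻¹] · [m²] = kg·m²·s⁻¹
  304 s·m·N:  N·m·s = kg·m·s⁻²·m·s = kg·m²·s⁻¹
Both are kg·m²·s⁻¹, so they have the same dimensions and can be added.

Yes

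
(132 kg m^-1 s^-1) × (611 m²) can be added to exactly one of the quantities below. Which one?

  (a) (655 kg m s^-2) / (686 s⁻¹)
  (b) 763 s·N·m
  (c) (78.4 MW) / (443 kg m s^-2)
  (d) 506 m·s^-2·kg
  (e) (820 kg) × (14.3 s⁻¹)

Reference: [kg·m⁻¹·s⁻¹] · [m²] = kg·m·s⁻¹.
Each option:
  (a) [kg·m·s⁻²] / [s⁻¹] = kg·m·s⁻¹  ← same
  (b) N·m·s = kg·m·s⁻²·m·s = kg·m²·s⁻¹
  (c) [kg·m²·s⁻³] / [kg·m·s⁻²] = m·s⁻¹
  (d) kg·m·s⁻²
  (e) [kg] · [s⁻¹] = kg·s⁻¹
Only (a) matches kg·m·s⁻¹.

(a)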